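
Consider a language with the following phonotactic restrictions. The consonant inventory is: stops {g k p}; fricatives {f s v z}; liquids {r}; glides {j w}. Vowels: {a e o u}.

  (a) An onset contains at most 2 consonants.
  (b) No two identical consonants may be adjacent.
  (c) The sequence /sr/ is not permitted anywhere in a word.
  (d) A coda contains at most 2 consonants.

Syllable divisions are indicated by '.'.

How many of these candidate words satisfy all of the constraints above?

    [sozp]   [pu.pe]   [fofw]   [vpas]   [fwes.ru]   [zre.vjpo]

[sozp] — σ1 onset /s/, coda /zp/ (2C) ok → well-formed
[pu.pe] — σ1 onset /p/, coda /∅/ ok; σ2 onset /p/, coda /∅/ ok → well-formed
[fofw] — σ1 onset /f/, coda /fw/ (2C) ok → well-formed
[vpas] — σ1 onset /vp/ (2C), coda /s/ ok → well-formed
[fwes.ru] — violates constraint (c): contains banned sequence /sr/ → ill-formed
[zre.vjpo] — violates constraint (a): syllable 2 onset /vjp/ has 3 consonants (> 2) → ill-formed
Well-formed: [sozp], [pu.pe], [fofw], [vpas] → 4.

4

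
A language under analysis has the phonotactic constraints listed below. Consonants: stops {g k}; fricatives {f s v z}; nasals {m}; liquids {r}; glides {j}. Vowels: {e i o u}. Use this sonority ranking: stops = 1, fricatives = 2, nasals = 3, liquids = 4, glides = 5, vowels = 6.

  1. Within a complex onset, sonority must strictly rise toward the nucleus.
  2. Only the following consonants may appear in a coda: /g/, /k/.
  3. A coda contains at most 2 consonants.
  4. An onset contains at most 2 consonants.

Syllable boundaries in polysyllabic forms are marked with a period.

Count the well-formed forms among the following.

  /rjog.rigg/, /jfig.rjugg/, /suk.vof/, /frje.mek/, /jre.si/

1

/rjog.rigg/ — σ1 onset /rj/ (4→5 rises), coda /g/ ok; σ2 onset /r/, coda /gg/ (2C) ok → well-formed
/jfig.rjugg/ — violates constraint 1: syllable 1 onset /jf/: /j/ (glide, 5) → /f/ (fricative, 2) does not rise → ill-formed
/suk.vof/ — violates constraint 2: syllable 2 coda contains /f/, which is not a licensed coda consonant → ill-formed
/frje.mek/ — violates constraint 4: syllable 1 onset /frj/ has 3 consonants (> 2) → ill-formed
/jre.si/ — violates constraint 1: syllable 1 onset /jr/: /j/ (glide, 5) → /r/ (liquid, 4) does not rise → ill-formed
Well-formed: /rjog.rigg/ → 1.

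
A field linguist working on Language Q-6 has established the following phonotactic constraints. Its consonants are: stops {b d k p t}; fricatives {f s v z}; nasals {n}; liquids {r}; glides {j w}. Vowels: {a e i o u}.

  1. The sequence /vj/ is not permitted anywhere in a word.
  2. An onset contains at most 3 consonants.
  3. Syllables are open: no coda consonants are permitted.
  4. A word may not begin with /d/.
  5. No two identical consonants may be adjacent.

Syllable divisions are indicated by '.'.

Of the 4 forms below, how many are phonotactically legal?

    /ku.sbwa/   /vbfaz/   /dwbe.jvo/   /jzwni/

/ku.sbwa/ — σ1 onset /k/, coda /∅/ ok; σ2 onset /sbw/ (3C), coda /∅/ ok → phonotactically legal
/vbfaz/ — violates constraint 3: syllable 1 coda /z/ has 1 consonant (> 0) → phonotactically illegal
/dwbe.jvo/ — violates constraint 4: word begins with /d/ → phonotactically illegal
/jzwni/ — violates constraint 2: syllable 1 onset /jzwn/ has 4 consonants (> 3) → phonotactically illegal
Phonotactically legal: /ku.sbwa/ → 1.

1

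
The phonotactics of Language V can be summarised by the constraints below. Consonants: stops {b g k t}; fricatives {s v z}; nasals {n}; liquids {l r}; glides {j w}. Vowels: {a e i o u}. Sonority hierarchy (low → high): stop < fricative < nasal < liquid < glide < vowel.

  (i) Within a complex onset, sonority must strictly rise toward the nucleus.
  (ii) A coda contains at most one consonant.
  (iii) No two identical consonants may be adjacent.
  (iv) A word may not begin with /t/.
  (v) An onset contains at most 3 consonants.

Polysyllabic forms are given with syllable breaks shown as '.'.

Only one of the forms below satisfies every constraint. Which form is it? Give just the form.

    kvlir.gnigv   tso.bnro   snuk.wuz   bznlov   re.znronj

kvlir.gnigv — violates constraint (ii): syllable 2 coda /gv/ has 2 consonants (> 1) → illicit
tso.bnro — violates constraint (iv): word begins with /t/ → illicit
snuk.wuz — σ1 onset /sn/ (2→3 rises), coda /k/ ok; σ2 onset /w/, coda /z/ ok → licit
bznlov — violates constraint (v): syllable 1 onset /bznl/ has 4 consonants (> 3) → illicit
re.znronj — violates constraint (ii): syllable 2 coda /nj/ has 2 consonants (> 1) → illicit

snuk.wuz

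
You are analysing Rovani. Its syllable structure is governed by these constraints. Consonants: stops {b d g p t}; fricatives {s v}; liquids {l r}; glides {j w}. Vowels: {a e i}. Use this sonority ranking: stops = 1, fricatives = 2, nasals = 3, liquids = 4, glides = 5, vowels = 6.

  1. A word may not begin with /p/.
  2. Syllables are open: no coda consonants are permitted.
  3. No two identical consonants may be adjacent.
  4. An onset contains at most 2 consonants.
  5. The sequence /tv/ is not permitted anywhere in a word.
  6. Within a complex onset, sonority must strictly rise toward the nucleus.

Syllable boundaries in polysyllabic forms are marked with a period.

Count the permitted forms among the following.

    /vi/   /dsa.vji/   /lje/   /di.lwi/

4

/vi/ — σ1 onset /v/, coda /∅/ ok → permitted
/dsa.vji/ — σ1 onset /ds/ (1→2 rises), coda /∅/ ok; σ2 onset /vj/ (2→5 rises), coda /∅/ ok → permitted
/lje/ — σ1 onset /lj/ (4→5 rises), coda /∅/ ok → permitted
/di.lwi/ — σ1 onset /d/, coda /∅/ ok; σ2 onset /lw/ (4→5 rises), coda /∅/ ok → permitted
Permitted: /vi/, /dsa.vji/, /lje/, /di.lwi/ → 4.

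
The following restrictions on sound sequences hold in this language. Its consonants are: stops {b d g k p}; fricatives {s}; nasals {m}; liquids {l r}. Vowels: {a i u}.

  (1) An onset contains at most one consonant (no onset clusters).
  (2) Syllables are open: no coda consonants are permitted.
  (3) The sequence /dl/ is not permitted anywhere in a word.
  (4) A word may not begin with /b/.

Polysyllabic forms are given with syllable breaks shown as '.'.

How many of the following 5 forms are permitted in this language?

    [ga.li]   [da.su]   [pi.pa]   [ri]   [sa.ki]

5

[ga.li] — σ1 onset /g/, coda /∅/ ok; σ2 onset /l/, coda /∅/ ok → permitted
[da.su] — σ1 onset /d/, coda /∅/ ok; σ2 onset /s/, coda /∅/ ok → permitted
[pi.pa] — σ1 onset /p/, coda /∅/ ok; σ2 onset /p/, coda /∅/ ok → permitted
[ri] — σ1 onset /r/, coda /∅/ ok → permitted
[sa.ki] — σ1 onset /s/, coda /∅/ ok; σ2 onset /k/, coda /∅/ ok → permitted
Permitted: [ga.li], [da.su], [pi.pa], [ri], [sa.ki] → 5.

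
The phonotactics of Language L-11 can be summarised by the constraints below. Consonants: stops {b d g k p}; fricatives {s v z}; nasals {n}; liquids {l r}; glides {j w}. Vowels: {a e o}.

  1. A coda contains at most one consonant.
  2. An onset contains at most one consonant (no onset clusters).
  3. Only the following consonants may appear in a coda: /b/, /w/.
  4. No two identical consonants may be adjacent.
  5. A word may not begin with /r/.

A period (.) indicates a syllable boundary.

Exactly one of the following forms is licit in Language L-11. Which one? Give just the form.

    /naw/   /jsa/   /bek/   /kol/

/naw/

/naw/ — σ1 onset /n/, coda /w/ ok → licit
/jsa/ — violates constraint 2: syllable 1 onset /js/ has 2 consonants (> 1) → illicit
/bek/ — violates constraint 3: syllable 1 coda contains /k/, which is not a licensed coda consonant → illicit
/kol/ — violates constraint 3: syllable 1 coda contains /l/, which is not a licensed coda consonant → illicit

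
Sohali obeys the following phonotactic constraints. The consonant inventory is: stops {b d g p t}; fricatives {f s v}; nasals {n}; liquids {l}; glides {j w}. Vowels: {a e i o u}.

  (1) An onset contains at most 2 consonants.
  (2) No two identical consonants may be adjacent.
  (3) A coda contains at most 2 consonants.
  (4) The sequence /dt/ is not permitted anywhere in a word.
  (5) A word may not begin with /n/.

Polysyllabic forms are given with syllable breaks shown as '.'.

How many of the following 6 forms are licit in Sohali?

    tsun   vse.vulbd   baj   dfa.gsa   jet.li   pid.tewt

4

tsun — σ1 onset /ts/ (2C), coda /n/ ok → licit
vse.vulbd — violates constraint 3: syllable 2 coda /lbd/ has 3 consonants (> 2) → illicit
baj — σ1 onset /b/, coda /j/ ok → licit
dfa.gsa — σ1 onset /df/ (2C), coda /∅/ ok; σ2 onset /gs/ (2C), coda /∅/ ok → licit
jet.li — σ1 onset /j/, coda /t/ ok; σ2 onset /l/, coda /∅/ ok → licit
pid.tewt — violates constraint 4: contains banned sequence /dt/ → illicit
Licit: tsun, baj, dfa.gsa, jet.li → 4.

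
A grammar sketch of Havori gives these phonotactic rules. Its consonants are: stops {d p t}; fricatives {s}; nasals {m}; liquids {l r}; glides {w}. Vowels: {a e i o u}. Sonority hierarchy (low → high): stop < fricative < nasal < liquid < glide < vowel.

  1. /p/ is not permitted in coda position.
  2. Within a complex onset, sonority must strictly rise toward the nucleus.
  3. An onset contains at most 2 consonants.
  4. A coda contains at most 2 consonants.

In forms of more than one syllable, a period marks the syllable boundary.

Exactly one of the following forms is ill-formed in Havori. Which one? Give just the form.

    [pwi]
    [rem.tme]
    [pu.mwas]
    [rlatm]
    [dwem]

[pwi] — σ1 onset /pw/ (1→5 rises), coda /∅/ ok → well-formed
[rem.tme] — σ1 onset /r/, coda /m/ ok; σ2 onset /tm/ (1→3 rises), coda /∅/ ok → well-formed
[pu.mwas] — σ1 onset /p/, coda /∅/ ok; σ2 onset /mw/ (3→5 rises), coda /s/ ok → well-formed
[rlatm] — violates constraint 2: syllable 1 onset /rl/: /r/ (liquid, 4) → /l/ (liquid, 4) does not rise → ill-formed
[dwem] — σ1 onset /dw/ (1→5 rises), coda /m/ ok → well-formed

[rlatm]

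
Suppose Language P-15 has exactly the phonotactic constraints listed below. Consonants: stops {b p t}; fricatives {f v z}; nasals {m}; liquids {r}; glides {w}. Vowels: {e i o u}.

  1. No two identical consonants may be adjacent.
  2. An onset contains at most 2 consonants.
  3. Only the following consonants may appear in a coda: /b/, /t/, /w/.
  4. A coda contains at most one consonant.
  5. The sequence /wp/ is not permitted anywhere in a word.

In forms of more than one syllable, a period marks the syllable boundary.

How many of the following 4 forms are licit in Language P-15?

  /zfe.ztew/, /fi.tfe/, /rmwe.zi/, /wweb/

2

/zfe.ztew/ — σ1 onset /zf/ (2C), coda /∅/ ok; σ2 onset /zt/ (2C), coda /w/ ok → licit
/fi.tfe/ — σ1 onset /f/, coda /∅/ ok; σ2 onset /tf/ (2C), coda /∅/ ok → licit
/rmwe.zi/ — violates constraint 2: syllable 1 onset /rmw/ has 3 consonants (> 2) → illicit
/wweb/ — violates constraint 1: adjacent identical consonants /ww/ → illicit
Licit: /zfe.ztew/, /fi.tfe/ → 2.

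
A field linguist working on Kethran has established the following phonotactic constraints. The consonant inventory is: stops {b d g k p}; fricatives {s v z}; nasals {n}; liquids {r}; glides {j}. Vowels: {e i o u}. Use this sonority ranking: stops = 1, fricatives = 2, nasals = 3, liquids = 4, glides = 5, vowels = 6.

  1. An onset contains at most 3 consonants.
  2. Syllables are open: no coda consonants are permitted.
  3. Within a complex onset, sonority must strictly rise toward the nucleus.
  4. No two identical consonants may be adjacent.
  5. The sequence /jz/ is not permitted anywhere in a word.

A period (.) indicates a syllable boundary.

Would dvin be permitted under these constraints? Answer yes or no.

no

dvin — violates constraint 2: syllable 1 coda /n/ has 1 consonant (> 0) → not permitted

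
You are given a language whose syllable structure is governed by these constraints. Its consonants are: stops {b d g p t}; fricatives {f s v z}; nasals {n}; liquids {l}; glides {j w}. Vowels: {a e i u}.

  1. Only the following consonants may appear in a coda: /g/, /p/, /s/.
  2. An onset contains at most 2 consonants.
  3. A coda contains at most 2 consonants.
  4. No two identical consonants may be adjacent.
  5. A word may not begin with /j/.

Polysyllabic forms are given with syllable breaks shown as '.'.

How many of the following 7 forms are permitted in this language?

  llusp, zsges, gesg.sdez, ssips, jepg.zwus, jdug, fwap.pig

0

llusp — violates constraint 4: adjacent identical consonants /ll/ → not permitted
zsges — violates constraint 2: syllable 1 onset /zsg/ has 3 consonants (> 2) → not permitted
gesg.sdez — violates constraint 1: syllable 2 coda contains /z/, which is not a licensed coda consonant → not permitted
ssips — violates constraint 4: adjacent identical consonants /ss/ → not permitted
jepg.zwus — violates constraint 5: word begins with /j/ → not permitted
jdug — violates constraint 5: word begins with /j/ → not permitted
fwap.pig — violates constraint 4: adjacent identical consonants /pp/ → not permitted
No form is permitted → 0.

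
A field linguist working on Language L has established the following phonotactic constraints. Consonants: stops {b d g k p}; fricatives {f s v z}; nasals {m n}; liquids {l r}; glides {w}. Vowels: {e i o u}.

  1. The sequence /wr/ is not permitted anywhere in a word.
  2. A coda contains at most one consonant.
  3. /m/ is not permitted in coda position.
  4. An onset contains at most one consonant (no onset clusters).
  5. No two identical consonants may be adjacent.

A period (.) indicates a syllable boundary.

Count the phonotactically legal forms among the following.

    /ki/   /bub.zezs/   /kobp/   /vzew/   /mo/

2

/ki/ — σ1 onset /k/, coda /∅/ ok → phonotactically legal
/bub.zezs/ — violates constraint 2: syllable 2 coda /zs/ has 2 consonants (> 1) → phonotactically illegal
/kobp/ — violates constraint 2: syllable 1 coda /bp/ has 2 consonants (> 1) → phonotactically illegal
/vzew/ — violates constraint 4: syllable 1 onset /vz/ has 2 consonants (> 1) → phonotactically illegal
/mo/ — σ1 onset /m/, coda /∅/ ok → phonotactically legal
Phonotactically legal: /ki/, /mo/ → 2.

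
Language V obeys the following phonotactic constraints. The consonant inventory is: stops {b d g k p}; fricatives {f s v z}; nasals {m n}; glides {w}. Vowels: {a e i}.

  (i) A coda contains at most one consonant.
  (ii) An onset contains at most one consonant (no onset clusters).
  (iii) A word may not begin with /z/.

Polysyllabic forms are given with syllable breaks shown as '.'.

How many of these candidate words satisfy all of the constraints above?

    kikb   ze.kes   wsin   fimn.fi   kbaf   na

kikb — violates constraint (i): syllable 1 coda /kb/ has 2 consonants (> 1) → phonotactically illegal
ze.kes — violates constraint (iii): word begins with /z/ → phonotactically illegal
wsin — violates constraint (ii): syllable 1 onset /ws/ has 2 consonants (> 1) → phonotactically illegal
fimn.fi — violates constraint (i): syllable 1 coda /mn/ has 2 consonants (> 1) → phonotactically illegal
kbaf — violates constraint (ii): syllable 1 onset /kb/ has 2 consonants (> 1) → phonotactically illegal
na — σ1 onset /n/, coda /∅/ ok → phonotactically legal
Phonotactically legal: na → 1.

1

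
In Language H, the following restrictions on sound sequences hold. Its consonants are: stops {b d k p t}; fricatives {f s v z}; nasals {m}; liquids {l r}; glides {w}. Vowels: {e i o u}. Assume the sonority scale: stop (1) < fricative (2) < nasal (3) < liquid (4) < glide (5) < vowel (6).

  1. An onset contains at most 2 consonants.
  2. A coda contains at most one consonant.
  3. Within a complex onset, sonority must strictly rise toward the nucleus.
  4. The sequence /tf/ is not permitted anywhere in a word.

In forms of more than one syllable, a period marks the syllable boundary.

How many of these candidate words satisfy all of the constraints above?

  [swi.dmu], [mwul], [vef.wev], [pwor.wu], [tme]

[swi.dmu] — σ1 onset /sw/ (2→5 rises), coda /∅/ ok; σ2 onset /dm/ (1→3 rises), coda /∅/ ok → phonotactically legal
[mwul] — σ1 onset /mw/ (3→5 rises), coda /l/ ok → phonotactically legal
[vef.wev] — σ1 onset /v/, coda /f/ ok; σ2 onset /w/, coda /v/ ok → phonotactically legal
[pwor.wu] — σ1 onset /pw/ (1→5 rises), coda /r/ ok; σ2 onset /w/, coda /∅/ ok → phonotactically legal
[tme] — σ1 onset /tm/ (1→3 rises), coda /∅/ ok → phonotactically legal
Phonotactically legal: [swi.dmu], [mwul], [vef.wev], [pwor.wu], [tme] → 5.

5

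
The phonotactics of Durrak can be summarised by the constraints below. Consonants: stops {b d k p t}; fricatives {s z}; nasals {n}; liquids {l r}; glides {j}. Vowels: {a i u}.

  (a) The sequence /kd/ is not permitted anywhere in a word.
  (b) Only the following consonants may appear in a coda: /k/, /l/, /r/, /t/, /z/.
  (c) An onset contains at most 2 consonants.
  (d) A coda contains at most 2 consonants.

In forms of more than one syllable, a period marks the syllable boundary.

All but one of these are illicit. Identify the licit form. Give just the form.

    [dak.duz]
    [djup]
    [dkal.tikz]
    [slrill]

[dkal.tikz]

[dak.duz] — violates constraint (a): contains banned sequence /kd/ → illicit
[djup] — violates constraint (b): syllable 1 coda contains /p/, which is not a licensed coda consonant → illicit
[dkal.tikz] — σ1 onset /dk/ (2C), coda /l/ ok; σ2 onset /t/, coda /kz/ (2C) ok → licit
[slrill] — violates constraint (c): syllable 1 onset /slr/ has 3 consonants (> 2) → illicit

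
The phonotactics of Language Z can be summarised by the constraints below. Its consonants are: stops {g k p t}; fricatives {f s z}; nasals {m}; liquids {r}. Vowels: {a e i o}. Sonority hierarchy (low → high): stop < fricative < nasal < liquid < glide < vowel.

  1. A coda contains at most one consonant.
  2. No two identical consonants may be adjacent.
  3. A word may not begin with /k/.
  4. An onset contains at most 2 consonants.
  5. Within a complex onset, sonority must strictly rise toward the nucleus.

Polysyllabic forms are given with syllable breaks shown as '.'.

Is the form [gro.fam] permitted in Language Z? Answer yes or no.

yes

[gro.fam] — σ1 onset /gr/ (1→4 rises), coda /∅/ ok; σ2 onset /f/, coda /m/ ok → permitted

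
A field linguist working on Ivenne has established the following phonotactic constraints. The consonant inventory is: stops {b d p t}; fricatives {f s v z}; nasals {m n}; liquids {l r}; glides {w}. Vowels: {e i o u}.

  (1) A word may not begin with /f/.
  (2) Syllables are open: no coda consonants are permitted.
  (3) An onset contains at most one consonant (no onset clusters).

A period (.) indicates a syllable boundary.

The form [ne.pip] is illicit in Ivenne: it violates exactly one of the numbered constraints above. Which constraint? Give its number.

2

[ne.pip]: syllable 2 coda /p/ has 1 consonant (> 0).
This is a violation of constraint 2: "Syllables are open: no coda consonants are permitted."
The remaining constraints (1, 3) are satisfied.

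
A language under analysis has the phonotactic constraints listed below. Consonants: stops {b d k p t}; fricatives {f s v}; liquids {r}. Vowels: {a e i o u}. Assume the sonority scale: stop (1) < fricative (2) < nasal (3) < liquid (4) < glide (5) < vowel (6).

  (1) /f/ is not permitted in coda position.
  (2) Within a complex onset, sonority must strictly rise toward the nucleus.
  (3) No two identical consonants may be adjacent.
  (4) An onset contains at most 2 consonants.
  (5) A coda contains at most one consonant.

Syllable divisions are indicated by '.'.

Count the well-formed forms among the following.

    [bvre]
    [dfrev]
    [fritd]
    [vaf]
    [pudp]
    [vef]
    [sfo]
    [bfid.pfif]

[bvre] — violates constraint 4: syllable 1 onset /bvr/ has 3 consonants (> 2) → ill-formed
[dfrev] — violates constraint 4: syllable 1 onset /dfr/ has 3 consonants (> 2) → ill-formed
[fritd] — violates constraint 5: syllable 1 coda /td/ has 2 consonants (> 1) → ill-formed
[vaf] — violates constraint 1: syllable 1 coda contains /f/ → ill-formed
[pudp] — violates constraint 5: syllable 1 coda /dp/ has 2 consonants (> 1) → ill-formed
[vef] — violates constraint 1: syllable 1 coda contains /f/ → ill-formed
[sfo] — violates constraint 2: syllable 1 onset /sf/: /s/ (fricative, 2) → /f/ (fricative, 2) does not rise → ill-formed
[bfid.pfif] — violates constraint 1: syllable 2 coda contains /f/ → ill-formed
No form is well-formed → 0.

0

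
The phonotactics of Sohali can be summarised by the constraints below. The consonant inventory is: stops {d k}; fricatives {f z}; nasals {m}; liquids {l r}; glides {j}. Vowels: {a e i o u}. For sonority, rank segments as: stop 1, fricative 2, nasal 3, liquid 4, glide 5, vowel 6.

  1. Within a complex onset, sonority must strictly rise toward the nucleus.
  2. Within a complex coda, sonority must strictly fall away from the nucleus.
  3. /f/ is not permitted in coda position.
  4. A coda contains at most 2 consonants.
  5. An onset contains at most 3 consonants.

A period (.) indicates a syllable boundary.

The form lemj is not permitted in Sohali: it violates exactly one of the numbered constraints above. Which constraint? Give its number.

lemj: syllable 1 coda /mj/: /m/ (nasal, 3) → /j/ (glide, 5) does not fall.
This is a violation of constraint 2: "Within a complex coda, sonority must strictly fall away from the nucleus."
The remaining constraints (1, 3, 4, 5) are satisfied.

2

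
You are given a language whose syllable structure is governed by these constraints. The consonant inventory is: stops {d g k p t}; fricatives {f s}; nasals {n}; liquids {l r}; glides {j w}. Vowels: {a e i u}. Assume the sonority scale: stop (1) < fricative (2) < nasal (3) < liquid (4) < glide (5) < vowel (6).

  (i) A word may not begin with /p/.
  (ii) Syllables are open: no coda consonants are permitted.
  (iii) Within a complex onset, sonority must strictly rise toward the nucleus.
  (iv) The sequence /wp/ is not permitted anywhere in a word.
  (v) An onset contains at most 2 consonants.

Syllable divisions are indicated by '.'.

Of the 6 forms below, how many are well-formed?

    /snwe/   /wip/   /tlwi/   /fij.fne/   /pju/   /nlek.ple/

0

/snwe/ — violates constraint (v): syllable 1 onset /snw/ has 3 consonants (> 2) → ill-formed
/wip/ — violates constraint (ii): syllable 1 coda /p/ has 1 consonant (> 0) → ill-formed
/tlwi/ — violates constraint (v): syllable 1 onset /tlw/ has 3 consonants (> 2) → ill-formed
/fij.fne/ — violates constraint (ii): syllable 1 coda /j/ has 1 consonant (> 0) → ill-formed
/pju/ — violates constraint (i): word begins with /p/ → ill-formed
/nlek.ple/ — violates constraint (ii): syllable 1 coda /k/ has 1 consonant (> 0) → ill-formed
No form is well-formed → 0.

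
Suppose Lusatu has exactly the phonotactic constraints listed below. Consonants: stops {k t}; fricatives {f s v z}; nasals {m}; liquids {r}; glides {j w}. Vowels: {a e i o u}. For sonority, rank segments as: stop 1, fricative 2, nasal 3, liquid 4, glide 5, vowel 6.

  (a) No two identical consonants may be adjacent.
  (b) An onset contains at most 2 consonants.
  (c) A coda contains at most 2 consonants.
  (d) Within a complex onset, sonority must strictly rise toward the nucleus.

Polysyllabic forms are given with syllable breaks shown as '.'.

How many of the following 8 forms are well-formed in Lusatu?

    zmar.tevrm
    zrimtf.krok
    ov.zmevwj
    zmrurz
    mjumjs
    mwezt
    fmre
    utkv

1

zmar.tevrm — violates constraint (c): syllable 2 coda /vrm/ has 3 consonants (> 2) → ill-formed
zrimtf.krok — violates constraint (c): syllable 1 coda /mtf/ has 3 consonants (> 2) → ill-formed
ov.zmevwj — violates constraint (c): syllable 2 coda /vwj/ has 3 consonants (> 2) → ill-formed
zmrurz — violates constraint (b): syllable 1 onset /zmr/ has 3 consonants (> 2) → ill-formed
mjumjs — violates constraint (c): syllable 1 coda /mjs/ has 3 consonants (> 2) → ill-formed
mwezt — σ1 onset /mw/ (3→5 rises), coda /zt/ (2C) ok → well-formed
fmre — violates constraint (b): syllable 1 onset /fmr/ has 3 consonants (> 2) → ill-formed
utkv — violates constraint (c): syllable 1 coda /tkv/ has 3 consonants (> 2) → ill-formed
Well-formed: mwezt → 1.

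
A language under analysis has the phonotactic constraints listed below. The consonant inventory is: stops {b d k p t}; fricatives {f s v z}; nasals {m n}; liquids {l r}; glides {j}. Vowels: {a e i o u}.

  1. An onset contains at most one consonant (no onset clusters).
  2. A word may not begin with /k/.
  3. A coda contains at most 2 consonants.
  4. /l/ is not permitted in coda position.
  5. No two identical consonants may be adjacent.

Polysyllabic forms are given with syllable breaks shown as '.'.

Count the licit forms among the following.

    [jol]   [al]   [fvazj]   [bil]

0

[jol] — violates constraint 4: syllable 1 coda contains /l/ → illicit
[al] — violates constraint 4: syllable 1 coda contains /l/ → illicit
[fvazj] — violates constraint 1: syllable 1 onset /fv/ has 2 consonants (> 1) → illicit
[bil] — violates constraint 4: syllable 1 coda contains /l/ → illicit
No form is licit → 0.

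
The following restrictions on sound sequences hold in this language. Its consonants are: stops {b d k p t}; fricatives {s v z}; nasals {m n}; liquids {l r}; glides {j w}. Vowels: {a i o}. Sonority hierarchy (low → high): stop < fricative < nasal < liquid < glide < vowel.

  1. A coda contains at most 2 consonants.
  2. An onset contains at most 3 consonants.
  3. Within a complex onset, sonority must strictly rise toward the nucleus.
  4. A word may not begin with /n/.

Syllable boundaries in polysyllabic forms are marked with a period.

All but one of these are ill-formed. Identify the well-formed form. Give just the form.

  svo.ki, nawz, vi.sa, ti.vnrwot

svo.ki — violates constraint 3: syllable 1 onset /sv/: /s/ (fricative, 2) → /v/ (fricative, 2) does not rise → ill-formed
nawz — violates constraint 4: word begins with /n/ → ill-formed
vi.sa — σ1 onset /v/, coda /∅/ ok; σ2 onset /s/, coda /∅/ ok → well-formed
ti.vnrwot — violates constraint 2: syllable 2 onset /vnrw/ has 4 consonants (> 3) → ill-formed

vi.sa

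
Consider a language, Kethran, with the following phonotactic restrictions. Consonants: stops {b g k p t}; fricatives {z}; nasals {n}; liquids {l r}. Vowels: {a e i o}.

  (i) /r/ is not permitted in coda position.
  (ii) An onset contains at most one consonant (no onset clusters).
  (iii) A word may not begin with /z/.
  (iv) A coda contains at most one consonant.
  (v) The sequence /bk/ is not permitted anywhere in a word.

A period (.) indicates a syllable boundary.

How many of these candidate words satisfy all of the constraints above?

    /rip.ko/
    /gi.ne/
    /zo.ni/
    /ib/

/rip.ko/ — σ1 onset /r/, coda /p/ ok; σ2 onset /k/, coda /∅/ ok → well-formed
/gi.ne/ — σ1 onset /g/, coda /∅/ ok; σ2 onset /n/, coda /∅/ ok → well-formed
/zo.ni/ — violates constraint (iii): word begins with /z/ → ill-formed
/ib/ — σ1 onset /∅/, coda /b/ ok → well-formed
Well-formed: /rip.ko/, /gi.ne/, /ib/ → 3.

3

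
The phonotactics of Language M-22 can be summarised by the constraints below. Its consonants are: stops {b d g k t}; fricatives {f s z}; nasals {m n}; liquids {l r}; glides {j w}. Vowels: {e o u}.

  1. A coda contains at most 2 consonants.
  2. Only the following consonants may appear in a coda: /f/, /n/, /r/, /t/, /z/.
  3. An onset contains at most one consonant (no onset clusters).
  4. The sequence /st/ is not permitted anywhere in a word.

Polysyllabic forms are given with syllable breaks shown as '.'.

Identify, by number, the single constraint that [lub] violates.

2

[lub]: syllable 1 coda contains /b/, which is not a licensed coda consonant.
This is a violation of constraint 2: "Only the following consonants may appear in a coda: /f/, /n/, /r/, /t/, /z/."
The remaining constraints (1, 3, 4) are satisfied.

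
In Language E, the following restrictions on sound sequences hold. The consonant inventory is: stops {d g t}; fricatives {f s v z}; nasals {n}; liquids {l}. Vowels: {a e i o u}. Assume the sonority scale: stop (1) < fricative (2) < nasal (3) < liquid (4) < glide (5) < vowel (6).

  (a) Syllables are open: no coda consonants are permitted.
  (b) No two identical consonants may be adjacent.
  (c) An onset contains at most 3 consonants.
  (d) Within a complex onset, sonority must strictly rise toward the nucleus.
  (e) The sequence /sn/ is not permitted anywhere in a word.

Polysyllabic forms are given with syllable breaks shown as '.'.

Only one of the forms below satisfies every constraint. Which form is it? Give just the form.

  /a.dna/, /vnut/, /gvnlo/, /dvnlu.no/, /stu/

/a.dna/

/a.dna/ — σ1 onset /∅/, coda /∅/ ok; σ2 onset /dn/ (1→3 rises), coda /∅/ ok → licit
/vnut/ — violates constraint (a): syllable 1 coda /t/ has 1 consonant (> 0) → illicit
/gvnlo/ — violates constraint (c): syllable 1 onset /gvnl/ has 4 consonants (> 3) → illicit
/dvnlu.no/ — violates constraint (c): syllable 1 onset /dvnl/ has 4 consonants (> 3) → illicit
/stu/ — violates constraint (d): syllable 1 onset /st/: /s/ (fricative, 2) → /t/ (stop, 1) does not rise → illicit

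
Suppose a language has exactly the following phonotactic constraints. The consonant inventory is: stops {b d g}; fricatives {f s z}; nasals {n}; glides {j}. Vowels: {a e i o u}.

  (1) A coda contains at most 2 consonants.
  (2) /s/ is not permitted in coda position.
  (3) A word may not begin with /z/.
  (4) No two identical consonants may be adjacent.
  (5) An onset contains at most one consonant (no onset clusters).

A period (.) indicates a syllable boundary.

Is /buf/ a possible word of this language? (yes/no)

yes

/buf/ — σ1 onset /b/, coda /f/ ok → phonotactically legal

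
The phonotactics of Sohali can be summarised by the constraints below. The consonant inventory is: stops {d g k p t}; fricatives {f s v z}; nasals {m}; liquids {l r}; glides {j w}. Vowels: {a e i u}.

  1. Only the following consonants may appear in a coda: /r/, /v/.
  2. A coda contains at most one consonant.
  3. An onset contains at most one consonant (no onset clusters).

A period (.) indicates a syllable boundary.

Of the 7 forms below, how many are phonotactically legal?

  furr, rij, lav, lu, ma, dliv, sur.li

4

furr — violates constraint 2: syllable 1 coda /rr/ has 2 consonants (> 1) → phonotactically illegal
rij — violates constraint 1: syllable 1 coda contains /j/, which is not a licensed coda consonant → phonotactically illegal
lav — σ1 onset /l/, coda /v/ ok → phonotactically legal
lu — σ1 onset /l/, coda /∅/ ok → phonotactically legal
ma — σ1 onset /m/, coda /∅/ ok → phonotactically legal
dliv — violates constraint 3: syllable 1 onset /dl/ has 2 consonants (> 1) → phonotactically illegal
sur.li — σ1 onset /s/, coda /r/ ok; σ2 onset /l/, coda /∅/ ok → phonotactically legal
Phonotactically legal: lav, lu, ma, sur.li → 4.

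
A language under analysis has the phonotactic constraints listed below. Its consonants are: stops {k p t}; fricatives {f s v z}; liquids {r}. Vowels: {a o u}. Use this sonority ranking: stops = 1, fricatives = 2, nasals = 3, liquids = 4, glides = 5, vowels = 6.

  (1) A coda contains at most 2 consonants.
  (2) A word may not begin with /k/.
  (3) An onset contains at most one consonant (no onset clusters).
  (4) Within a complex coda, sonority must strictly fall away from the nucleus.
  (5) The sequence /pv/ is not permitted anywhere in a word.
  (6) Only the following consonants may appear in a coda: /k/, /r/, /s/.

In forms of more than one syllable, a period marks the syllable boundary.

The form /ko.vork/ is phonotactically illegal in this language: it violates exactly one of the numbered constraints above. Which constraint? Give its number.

/ko.vork/: word begins with /k/.
This is a violation of constraint 2: "A word may not begin with /k/."
The remaining constraints (1, 3, 4, 5, 6) are satisfied.

2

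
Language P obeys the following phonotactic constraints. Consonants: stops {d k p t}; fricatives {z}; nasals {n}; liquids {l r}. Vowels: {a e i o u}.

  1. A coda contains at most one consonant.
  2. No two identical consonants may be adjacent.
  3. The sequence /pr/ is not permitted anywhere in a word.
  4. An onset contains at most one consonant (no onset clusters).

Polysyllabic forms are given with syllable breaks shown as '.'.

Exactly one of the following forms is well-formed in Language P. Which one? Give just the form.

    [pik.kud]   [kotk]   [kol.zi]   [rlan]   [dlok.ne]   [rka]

[kol.zi]

[pik.kud] — violates constraint 2: adjacent identical consonants /kk/ → ill-formed
[kotk] — violates constraint 1: syllable 1 coda /tk/ has 2 consonants (> 1) → ill-formed
[kol.zi] — σ1 onset /k/, coda /l/ ok; σ2 onset /z/, coda /∅/ ok → well-formed
[rlan] — violates constraint 4: syllable 1 onset /rl/ has 2 consonants (> 1) → ill-formed
[dlok.ne] — violates constraint 4: syllable 1 onset /dl/ has 2 consonants (> 1) → ill-formed
[rka] — violates constraint 4: syllable 1 onset /rk/ has 2 consonants (> 1) → ill-formed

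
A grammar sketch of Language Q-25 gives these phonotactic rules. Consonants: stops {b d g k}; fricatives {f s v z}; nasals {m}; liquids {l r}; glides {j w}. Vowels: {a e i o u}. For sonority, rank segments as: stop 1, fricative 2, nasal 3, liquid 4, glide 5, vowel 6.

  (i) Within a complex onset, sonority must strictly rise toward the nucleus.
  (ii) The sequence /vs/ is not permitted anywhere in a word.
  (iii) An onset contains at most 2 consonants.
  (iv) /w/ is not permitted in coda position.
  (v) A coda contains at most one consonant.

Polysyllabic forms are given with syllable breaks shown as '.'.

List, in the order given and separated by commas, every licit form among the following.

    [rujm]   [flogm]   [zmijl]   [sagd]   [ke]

[rujm] — violates constraint (v): syllable 1 coda /jm/ has 2 consonants (> 1) → illicit
[flogm] — violates constraint (v): syllable 1 coda /gm/ has 2 consonants (> 1) → illicit
[zmijl] — violates constraint (v): syllable 1 coda /jl/ has 2 consonants (> 1) → illicit
[sagd] — violates constraint (v): syllable 1 coda /gd/ has 2 consonants (> 1) → illicit
[ke] — σ1 onset /k/, coda /∅/ ok → licit

[ke]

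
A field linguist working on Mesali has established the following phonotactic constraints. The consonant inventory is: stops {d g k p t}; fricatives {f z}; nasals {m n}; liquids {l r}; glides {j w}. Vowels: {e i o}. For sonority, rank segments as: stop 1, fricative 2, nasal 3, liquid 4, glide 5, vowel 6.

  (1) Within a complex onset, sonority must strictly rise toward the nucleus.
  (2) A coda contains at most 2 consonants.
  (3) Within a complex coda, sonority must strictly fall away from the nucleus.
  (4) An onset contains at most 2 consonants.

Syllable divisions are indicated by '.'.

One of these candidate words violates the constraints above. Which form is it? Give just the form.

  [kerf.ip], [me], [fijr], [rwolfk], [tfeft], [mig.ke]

[kerf.ip] — σ1 onset /k/, coda /rf/ (4→2 falls) ok; σ2 onset /∅/, coda /p/ ok → phonotactically legal
[me] — σ1 onset /m/, coda /∅/ ok → phonotactically legal
[fijr] — σ1 onset /f/, coda /jr/ (5→4 falls) ok → phonotactically legal
[rwolfk] — violates constraint 2: syllable 1 coda /lfk/ has 3 consonants (> 2) → phonotactically illegal
[tfeft] — σ1 onset /tf/ (1→2 rises), coda /ft/ (2→1 falls) ok → phonotactically legal
[mig.ke] — σ1 onset /m/, coda /g/ ok; σ2 onset /k/, coda /∅/ ok → phonotactically legal

[rwolfk]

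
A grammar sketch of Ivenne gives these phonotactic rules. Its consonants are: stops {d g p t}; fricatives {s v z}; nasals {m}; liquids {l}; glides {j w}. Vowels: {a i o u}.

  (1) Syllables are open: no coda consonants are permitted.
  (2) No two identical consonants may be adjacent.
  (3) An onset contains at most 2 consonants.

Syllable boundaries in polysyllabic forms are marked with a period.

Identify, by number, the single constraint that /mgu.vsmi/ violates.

3

/mgu.vsmi/: syllable 2 onset /vsm/ has 3 consonants (> 2).
This is a violation of constraint 3: "An onset contains at most 2 consonants."
The remaining constraints (1, 2) are satisfied.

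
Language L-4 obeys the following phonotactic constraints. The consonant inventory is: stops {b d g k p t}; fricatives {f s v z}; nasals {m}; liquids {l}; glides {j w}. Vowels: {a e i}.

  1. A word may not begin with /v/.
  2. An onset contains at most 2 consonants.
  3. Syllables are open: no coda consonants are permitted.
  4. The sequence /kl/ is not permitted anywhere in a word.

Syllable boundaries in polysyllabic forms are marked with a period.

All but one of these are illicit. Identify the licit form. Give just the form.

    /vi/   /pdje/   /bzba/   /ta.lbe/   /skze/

/ta.lbe/

/vi/ — violates constraint 1: word begins with /v/ → illicit
/pdje/ — violates constraint 2: syllable 1 onset /pdj/ has 3 consonants (> 2) → illicit
/bzba/ — violates constraint 2: syllable 1 onset /bzb/ has 3 consonants (> 2) → illicit
/ta.lbe/ — σ1 onset /t/, coda /∅/ ok; σ2 onset /lb/ (2C), coda /∅/ ok → licit
/skze/ — violates constraint 2: syllable 1 onset /skz/ has 3 consonants (> 2) → illicit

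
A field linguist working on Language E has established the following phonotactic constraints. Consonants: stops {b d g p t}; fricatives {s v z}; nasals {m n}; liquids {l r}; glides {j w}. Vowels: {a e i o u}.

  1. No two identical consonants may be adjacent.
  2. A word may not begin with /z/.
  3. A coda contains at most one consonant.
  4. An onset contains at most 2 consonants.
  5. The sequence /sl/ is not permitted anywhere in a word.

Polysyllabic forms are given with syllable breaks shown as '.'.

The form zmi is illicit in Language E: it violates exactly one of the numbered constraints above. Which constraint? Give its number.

2

zmi: word begins with /z/.
This is a violation of constraint 2: "A word may not begin with /z/."
The remaining constraints (1, 3, 4, 5) are satisfied.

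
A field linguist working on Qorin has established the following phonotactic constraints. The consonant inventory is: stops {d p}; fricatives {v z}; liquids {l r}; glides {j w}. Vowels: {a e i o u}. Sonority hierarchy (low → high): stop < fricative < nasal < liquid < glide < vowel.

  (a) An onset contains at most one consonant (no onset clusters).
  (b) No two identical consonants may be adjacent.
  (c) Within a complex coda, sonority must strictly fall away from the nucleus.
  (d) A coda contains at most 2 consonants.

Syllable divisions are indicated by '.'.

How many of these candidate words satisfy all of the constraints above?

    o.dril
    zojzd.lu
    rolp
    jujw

1

o.dril — violates constraint (a): syllable 2 onset /dr/ has 2 consonants (> 1) → not permitted
zojzd.lu — violates constraint (d): syllable 1 coda /jzd/ has 3 consonants (> 2) → not permitted
rolp — σ1 onset /r/, coda /lp/ (4→1 falls) ok → permitted
jujw — violates constraint (c): syllable 1 coda /jw/: /j/ (glide, 5) → /w/ (glide, 5) does not fall → not permitted
Permitted: rolp → 1.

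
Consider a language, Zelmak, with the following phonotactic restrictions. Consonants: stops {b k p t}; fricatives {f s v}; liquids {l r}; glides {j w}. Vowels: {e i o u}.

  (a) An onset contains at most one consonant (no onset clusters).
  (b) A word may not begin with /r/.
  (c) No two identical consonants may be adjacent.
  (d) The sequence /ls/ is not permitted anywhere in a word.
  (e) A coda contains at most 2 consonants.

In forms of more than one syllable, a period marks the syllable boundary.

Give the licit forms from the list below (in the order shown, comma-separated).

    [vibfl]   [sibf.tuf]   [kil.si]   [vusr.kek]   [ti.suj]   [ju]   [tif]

[sibf.tuf], [vusr.kek], [ti.suj], [ju], [tif]

[vibfl] — violates constraint (e): syllable 1 coda /bfl/ has 3 consonants (> 2) → illicit
[sibf.tuf] — σ1 onset /s/, coda /bf/ (2C) ok; σ2 onset /t/, coda /f/ ok → licit
[kil.si] — violates constraint (d): contains banned sequence /ls/ → illicit
[vusr.kek] — σ1 onset /v/, coda /sr/ (2C) ok; σ2 onset /k/, coda /k/ ok → licit
[ti.suj] — σ1 onset /t/, coda /∅/ ok; σ2 onset /s/, coda /j/ ok → licit
[ju] — σ1 onset /j/, coda /∅/ ok → licit
[tif] — σ1 onset /t/, coda /f/ ok → licit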